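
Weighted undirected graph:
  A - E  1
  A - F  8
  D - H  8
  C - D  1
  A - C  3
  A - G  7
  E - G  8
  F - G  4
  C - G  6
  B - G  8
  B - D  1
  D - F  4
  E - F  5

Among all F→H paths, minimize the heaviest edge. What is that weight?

8

Comparing a few candidate routes:
F-D-H: max(4, 8) = 8
F-E-A-C-G-B-D-H: max(5, 1, 3, 6, 8, 1, 8) = 8
F-E-A-C-D-H: max(5, 1, 3, 1, 8) = 8
The minimum achievable maximum is 8.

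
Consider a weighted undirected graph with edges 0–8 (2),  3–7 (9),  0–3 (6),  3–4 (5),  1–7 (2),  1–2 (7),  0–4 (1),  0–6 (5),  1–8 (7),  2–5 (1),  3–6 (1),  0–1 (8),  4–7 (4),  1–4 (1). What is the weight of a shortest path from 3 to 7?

8

Some routes from 3 to 7:
3 -> 0 -> 4 -> 1 -> 7: 6 + 1 + 1 + 2 = 10
3 -> 4 -> 7: 5 + 4 = 9
3 -> 4 -> 1 -> 7: 5 + 1 + 2 = 8
3 -> 7: 9
Best route has total 8.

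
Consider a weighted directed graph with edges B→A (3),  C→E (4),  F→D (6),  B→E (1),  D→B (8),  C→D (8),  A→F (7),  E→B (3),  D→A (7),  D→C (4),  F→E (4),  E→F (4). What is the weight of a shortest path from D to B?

Routes from D to B:
D → A → F → E → B: 7 + 7 + 4 + 3 = 21
D → B: 8
D → C → E → B: 4 + 4 + 3 = 11
Shortest: 8.

8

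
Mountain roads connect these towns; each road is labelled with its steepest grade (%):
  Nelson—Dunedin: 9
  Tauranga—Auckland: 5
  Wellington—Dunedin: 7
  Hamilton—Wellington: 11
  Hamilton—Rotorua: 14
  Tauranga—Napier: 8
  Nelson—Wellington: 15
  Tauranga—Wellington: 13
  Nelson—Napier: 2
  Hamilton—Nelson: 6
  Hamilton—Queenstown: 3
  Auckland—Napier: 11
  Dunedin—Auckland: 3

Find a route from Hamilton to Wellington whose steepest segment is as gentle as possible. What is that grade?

8

Checking several routes:
Hamilton - Nelson - Dunedin - Auckland - Napier - Tauranga - Wellington: max(6, 9, 3, 11, 8, 13) = 13
Hamilton - Wellington: max(11) = 11
Hamilton - Nelson - Dunedin - Wellington: max(6, 9, 7) = 9
Hamilton - Nelson - Dunedin - Auckland - Tauranga - Wellington: max(6, 9, 3, 5, 13) = 13
Hamilton - Nelson - Napier - Tauranga - Auckland - Dunedin - Wellington: max(6, 2, 8, 5, 3, 7) = 8
Hamilton - Nelson - Napier - Auckland - Dunedin - Wellington: max(6, 2, 11, 3, 7) = 11
Smallest bottleneck: 8%.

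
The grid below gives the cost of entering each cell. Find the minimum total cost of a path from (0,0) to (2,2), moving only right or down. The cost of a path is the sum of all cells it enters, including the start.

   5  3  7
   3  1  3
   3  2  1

Best path: [0,0] -> [0,1] -> [1,1] -> [2,1] -> [2,2]
Cost: 5 + 3 + 1 + 2 + 1 = 12

12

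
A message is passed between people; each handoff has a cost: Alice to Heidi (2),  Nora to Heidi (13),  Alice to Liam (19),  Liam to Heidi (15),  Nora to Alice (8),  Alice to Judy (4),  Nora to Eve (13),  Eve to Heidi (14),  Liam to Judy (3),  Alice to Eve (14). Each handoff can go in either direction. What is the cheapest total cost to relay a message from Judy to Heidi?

A few of the Judy→Heidi routes:
Judy -> Liam -> Heidi: 3 + 15 = 18
Judy -> Liam -> Alice -> Heidi: 3 + 19 + 2 = 24
Judy -> Alice -> Heidi: 4 + 2 = 6
The minimum is 6.

6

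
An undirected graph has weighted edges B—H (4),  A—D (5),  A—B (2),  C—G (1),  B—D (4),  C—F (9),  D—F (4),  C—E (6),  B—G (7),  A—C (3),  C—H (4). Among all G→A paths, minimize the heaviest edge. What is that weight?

3

Some routes from G to A:
G - C - H - B - A: max(1, 4, 4, 2) = 4
G - C - A: max(1, 3) = 3
G - C - H - B - D - A: max(1, 4, 4, 4, 5) = 5
G - B - H - C - A: max(7, 4, 4, 3) = 7
Best route has worst link 3.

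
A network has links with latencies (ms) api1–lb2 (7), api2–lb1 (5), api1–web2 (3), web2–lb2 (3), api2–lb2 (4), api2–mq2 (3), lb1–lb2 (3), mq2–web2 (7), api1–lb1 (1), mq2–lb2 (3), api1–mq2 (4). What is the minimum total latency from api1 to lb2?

Checking several routes:
api1→web2→lb2: 3 + 3 = 6
api1→mq2→lb2: 4 + 3 = 7
api1→lb1→lb2: 1 + 3 = 4
api1→lb1→api2→lb2: 1 + 5 + 4 = 10
api1→lb2: 7
api1→mq2→api2→lb2: 4 + 3 + 4 = 11
Best route has total 4 ms.

4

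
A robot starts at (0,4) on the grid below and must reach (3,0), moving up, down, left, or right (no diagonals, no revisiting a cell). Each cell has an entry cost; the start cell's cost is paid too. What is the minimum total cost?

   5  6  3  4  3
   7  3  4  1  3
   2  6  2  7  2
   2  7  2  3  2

One optimal route is r0c4→r1c4→r1c3→r1c2→r2c2→r2c1→r2c0→r3c0.
Its cost is 3 + 3 + 1 + 4 + 2 + 6 + 2 + 2 = 23.

23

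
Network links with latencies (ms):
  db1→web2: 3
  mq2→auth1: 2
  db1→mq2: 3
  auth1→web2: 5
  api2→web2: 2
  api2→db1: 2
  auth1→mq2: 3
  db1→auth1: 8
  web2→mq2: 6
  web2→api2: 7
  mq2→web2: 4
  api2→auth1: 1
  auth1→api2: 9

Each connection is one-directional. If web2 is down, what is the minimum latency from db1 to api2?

Candidate routes:
db1→auth1→api2: 8 + 9 = 17
db1→mq2→auth1→api2: 3 + 2 + 9 = 14
The minimum is 14 ms.

14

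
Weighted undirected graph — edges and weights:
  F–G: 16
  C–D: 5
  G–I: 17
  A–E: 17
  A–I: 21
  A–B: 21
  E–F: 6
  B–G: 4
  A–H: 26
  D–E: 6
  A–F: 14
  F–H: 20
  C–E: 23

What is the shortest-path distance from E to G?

Checking several routes:
E - F - G: 6 + 16 = 22
E - F - A - B - G: 6 + 14 + 21 + 4 = 45
E - A - B - G: 17 + 21 + 4 = 42
The minimum is 22.

22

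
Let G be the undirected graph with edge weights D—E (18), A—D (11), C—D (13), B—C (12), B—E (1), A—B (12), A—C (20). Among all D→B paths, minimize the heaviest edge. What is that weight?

12

Paths from D to B:
D-A-B: max(11, 12) = 12
D-E-B: max(18, 1) = 18
D-C-B: max(13, 12) = 13
D-A-C-B: max(11, 20, 12) = 20
D-C-A-B: max(13, 20, 12) = 20
The minimum achievable maximum is 12.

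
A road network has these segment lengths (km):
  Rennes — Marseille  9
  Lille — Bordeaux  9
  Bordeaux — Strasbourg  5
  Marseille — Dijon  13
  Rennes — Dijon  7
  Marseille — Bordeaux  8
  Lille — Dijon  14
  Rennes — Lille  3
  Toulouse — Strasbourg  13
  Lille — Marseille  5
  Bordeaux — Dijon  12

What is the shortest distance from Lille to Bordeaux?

Comparing a few candidate routes:
Lille -> Marseille -> Bordeaux: 5 + 8 = 13
Lille -> Rennes -> Dijon -> Bordeaux: 3 + 7 + 12 = 22
Lille -> Bordeaux: 9
Lille -> Rennes -> Marseille -> Bordeaux: 3 + 9 + 8 = 20
Best route has total 9 km.

9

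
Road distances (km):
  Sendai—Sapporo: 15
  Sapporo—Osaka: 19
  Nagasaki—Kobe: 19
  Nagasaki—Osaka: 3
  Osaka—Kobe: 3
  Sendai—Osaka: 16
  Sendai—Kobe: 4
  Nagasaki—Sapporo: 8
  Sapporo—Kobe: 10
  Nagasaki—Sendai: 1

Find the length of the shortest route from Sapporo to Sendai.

A few of the Sapporo→Sendai routes:
Sapporo - Nagasaki - Sendai: 8 + 1 = 9
Sapporo - Sendai: 15
Sapporo - Kobe - Sendai: 10 + 4 = 14
Shortest: 9 km.

9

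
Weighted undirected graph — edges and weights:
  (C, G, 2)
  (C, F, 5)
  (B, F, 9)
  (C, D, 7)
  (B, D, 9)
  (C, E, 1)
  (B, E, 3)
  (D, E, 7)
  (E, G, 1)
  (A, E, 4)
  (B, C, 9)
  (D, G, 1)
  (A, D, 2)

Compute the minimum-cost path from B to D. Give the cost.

Some routes from B to D:
B-D: 9
B-E-C-G-D: 3 + 1 + 2 + 1 = 7
B-E-G-D: 3 + 1 + 1 = 5
Shortest: 5.

5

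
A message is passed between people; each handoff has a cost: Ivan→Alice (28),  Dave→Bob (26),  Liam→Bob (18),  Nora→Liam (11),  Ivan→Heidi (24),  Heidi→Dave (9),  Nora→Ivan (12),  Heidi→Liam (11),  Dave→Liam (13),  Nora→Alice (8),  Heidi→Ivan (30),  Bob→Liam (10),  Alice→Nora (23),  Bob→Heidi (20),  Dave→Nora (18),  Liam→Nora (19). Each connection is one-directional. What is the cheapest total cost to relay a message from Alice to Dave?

68

Candidate routes:
Alice→Nora→Ivan→Heidi→Dave: 23 + 12 + 24 + 9 = 68
Alice→Nora→Liam→Bob→Heidi→Dave: 23 + 11 + 18 + 20 + 9 = 81
The minimum is 68.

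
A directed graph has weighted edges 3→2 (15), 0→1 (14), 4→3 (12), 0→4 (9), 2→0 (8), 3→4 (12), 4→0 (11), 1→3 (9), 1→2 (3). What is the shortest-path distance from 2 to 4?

Paths from 2 to 4:
2 - 0 - 1 - 3 - 4: 8 + 14 + 9 + 12 = 43
2 - 0 - 4: 8 + 9 = 17
The minimum is 17.

17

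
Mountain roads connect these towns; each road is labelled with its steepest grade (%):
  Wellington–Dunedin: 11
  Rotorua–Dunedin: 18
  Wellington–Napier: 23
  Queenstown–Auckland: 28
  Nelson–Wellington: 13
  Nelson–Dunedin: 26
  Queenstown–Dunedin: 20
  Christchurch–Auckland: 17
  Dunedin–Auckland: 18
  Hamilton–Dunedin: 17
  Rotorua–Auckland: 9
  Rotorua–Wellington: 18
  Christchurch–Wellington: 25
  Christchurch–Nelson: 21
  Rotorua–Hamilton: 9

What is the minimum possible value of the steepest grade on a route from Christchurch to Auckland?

Comparing a few candidate routes:
Christchurch-Nelson-Wellington-Rotorua-Dunedin-Auckland: max(21, 13, 18, 18, 18) = 21
Christchurch-Nelson-Wellington-Rotorua-Auckland: max(21, 13, 18, 9) = 21
Christchurch-Auckland: max(17) = 17
Christchurch-Nelson-Wellington-Rotorua-Hamilton-Dunedin-Auckland: max(21, 13, 18, 9, 17, 18) = 21
Smallest bottleneck: 17%.

17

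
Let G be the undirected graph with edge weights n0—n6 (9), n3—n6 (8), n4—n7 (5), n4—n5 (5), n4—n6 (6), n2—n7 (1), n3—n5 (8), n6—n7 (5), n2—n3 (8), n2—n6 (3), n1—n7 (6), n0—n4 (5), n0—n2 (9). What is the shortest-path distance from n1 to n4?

Some routes from n1 to n4:
n1 → n7 → n4: 6 + 5 = 11
n1 → n7 → n2 → n0 → n4: 6 + 1 + 9 + 5 = 21
n1 → n7 → n6 → n4: 6 + 5 + 6 = 17
n1 → n7 → n2 → n6 → n4: 6 + 1 + 3 + 6 = 16
The minimum is 11.

11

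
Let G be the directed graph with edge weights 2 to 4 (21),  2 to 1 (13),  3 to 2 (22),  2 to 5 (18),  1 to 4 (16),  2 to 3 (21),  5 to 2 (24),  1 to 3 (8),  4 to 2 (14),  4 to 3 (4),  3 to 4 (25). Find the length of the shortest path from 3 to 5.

Routes from 3 to 5:
3→2→5: 22 + 18 = 40
3→4→2→5: 25 + 14 + 18 = 57
The minimum is 40.

40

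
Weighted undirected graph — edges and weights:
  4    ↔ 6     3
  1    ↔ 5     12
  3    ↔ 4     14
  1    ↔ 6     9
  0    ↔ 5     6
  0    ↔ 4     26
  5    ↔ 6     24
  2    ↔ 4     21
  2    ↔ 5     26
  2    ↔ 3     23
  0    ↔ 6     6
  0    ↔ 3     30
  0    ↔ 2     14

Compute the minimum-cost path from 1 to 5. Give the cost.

Checking several routes:
1-6-0-5: 9 + 6 + 6 = 21
1-5: 12
1-6-5: 9 + 24 = 33
The minimum is 12.

12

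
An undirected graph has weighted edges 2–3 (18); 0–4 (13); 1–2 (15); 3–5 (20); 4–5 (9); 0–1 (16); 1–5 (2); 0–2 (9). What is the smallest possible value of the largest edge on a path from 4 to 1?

9

A few of the 4→1 routes:
4→0→1: max(13, 16) = 16
4→0→2→1: max(13, 9, 15) = 15
4→5→1: max(9, 2) = 9
4→5→3→2→1: max(9, 20, 18, 15) = 20
Best route has worst link 9.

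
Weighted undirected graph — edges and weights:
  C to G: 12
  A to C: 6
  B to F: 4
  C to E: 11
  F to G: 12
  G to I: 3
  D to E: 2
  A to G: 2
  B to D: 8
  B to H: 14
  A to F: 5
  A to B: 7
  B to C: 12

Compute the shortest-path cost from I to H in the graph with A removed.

33

Candidate routes:
I-G-F-B-H: 3 + 12 + 4 + 14 = 33
I-G-C-E-D-B-H: 3 + 12 + 11 + 2 + 8 + 14 = 50
I-G-C-B-H: 3 + 12 + 12 + 14 = 41
Best route has total 33.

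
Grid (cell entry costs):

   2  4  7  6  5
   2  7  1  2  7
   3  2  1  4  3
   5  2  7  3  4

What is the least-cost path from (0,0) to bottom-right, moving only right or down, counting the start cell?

Take (0,0) (1,0) (2,0) (2,1) (2,2) (2,3) (2,4) (3,4) for a total of 2 + 2 + 3 + 2 + 1 + 4 + 3 + 4 = 21.

21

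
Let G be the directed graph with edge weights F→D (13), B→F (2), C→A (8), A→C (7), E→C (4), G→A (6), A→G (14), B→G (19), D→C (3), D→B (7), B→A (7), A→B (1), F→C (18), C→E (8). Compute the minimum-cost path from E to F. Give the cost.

Paths from E to F:
E→C→A→B→F: 4 + 8 + 1 + 2 = 15
The minimum is 15.

15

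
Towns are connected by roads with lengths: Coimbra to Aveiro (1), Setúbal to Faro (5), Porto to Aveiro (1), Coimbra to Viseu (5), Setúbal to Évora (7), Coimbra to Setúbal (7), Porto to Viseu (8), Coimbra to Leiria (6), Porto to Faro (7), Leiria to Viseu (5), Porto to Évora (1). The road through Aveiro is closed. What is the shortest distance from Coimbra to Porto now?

13

Routes from Coimbra to Porto avoiding Aveiro:
Coimbra-Setúbal-Faro-Porto: 7 + 5 + 7 = 19
Coimbra-Setúbal-Évora-Porto: 7 + 7 + 1 = 15
Coimbra-Leiria-Viseu-Porto: 6 + 5 + 8 = 19
Coimbra-Viseu-Porto: 5 + 8 = 13
The minimum is 13.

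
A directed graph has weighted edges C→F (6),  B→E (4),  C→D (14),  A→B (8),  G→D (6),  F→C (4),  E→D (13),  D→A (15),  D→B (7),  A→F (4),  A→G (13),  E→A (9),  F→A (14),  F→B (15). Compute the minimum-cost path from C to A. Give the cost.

Candidate routes:
C -> F -> B -> E -> D -> A: 6 + 15 + 4 + 13 + 15 = 53
C -> F -> A: 6 + 14 = 20
C -> D -> B -> E -> A: 14 + 7 + 4 + 9 = 34
C -> D -> A: 14 + 15 = 29
C -> F -> B -> E -> A: 6 + 15 + 4 + 9 = 34
Shortest: 20.

20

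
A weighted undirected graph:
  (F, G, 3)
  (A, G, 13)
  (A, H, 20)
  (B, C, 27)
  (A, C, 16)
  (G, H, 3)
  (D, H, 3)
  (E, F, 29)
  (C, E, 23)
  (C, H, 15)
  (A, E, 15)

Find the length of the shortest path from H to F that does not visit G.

64

Candidate routes:
H-C-E-F: 15 + 23 + 29 = 67
H-C-A-E-F: 15 + 16 + 15 + 29 = 75
H-A-C-E-F: 20 + 16 + 23 + 29 = 88
H-A-E-F: 20 + 15 + 29 = 64
The minimum is 64.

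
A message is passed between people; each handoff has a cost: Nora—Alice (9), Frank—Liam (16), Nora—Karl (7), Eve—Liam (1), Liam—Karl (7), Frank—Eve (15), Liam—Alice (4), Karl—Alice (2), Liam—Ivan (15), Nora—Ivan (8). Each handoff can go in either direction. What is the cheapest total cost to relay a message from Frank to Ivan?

31

Some routes from Frank to Ivan:
Frank-Liam-Alice-Nora-Ivan: 16 + 4 + 9 + 8 = 37
Frank-Eve-Liam-Alice-Karl-Nora-Ivan: 15 + 1 + 4 + 2 + 7 + 8 = 37
Frank-Liam-Alice-Karl-Nora-Ivan: 16 + 4 + 2 + 7 + 8 = 37
Frank-Liam-Ivan: 16 + 15 = 31
Frank-Eve-Liam-Ivan: 15 + 1 + 15 = 31
Frank-Eve-Liam-Alice-Nora-Ivan: 15 + 1 + 4 + 9 + 8 = 37
Shortest: 31.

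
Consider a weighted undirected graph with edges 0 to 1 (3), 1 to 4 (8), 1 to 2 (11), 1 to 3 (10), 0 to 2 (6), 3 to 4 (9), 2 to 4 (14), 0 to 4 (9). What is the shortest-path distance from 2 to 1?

9

Checking several routes:
2-4-1: 14 + 8 = 22
2-1: 11
2-0-1: 6 + 3 = 9
Best route has total 9.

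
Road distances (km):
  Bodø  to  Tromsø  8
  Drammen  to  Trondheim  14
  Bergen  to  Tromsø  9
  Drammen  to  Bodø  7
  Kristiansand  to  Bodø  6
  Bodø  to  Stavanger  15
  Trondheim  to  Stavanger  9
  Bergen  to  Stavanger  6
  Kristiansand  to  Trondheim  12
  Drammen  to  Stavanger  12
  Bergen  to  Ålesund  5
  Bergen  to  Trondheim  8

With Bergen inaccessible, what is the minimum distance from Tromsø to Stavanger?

Checking several routes:
Tromsø -> Bodø -> Drammen -> Stavanger: 8 + 7 + 12 = 27
Tromsø -> Bodø -> Kristiansand -> Trondheim -> Stavanger: 8 + 6 + 12 + 9 = 35
Tromsø -> Bodø -> Stavanger: 8 + 15 = 23
Best route has total 23 km.

23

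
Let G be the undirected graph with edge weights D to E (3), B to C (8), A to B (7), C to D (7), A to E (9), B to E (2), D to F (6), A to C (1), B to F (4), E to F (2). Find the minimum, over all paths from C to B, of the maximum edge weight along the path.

Some routes from C to B:
C→D→F→B: max(7, 6, 4) = 7
C→D→E→B: max(7, 3, 2) = 7
C→D→F→E→B: max(7, 6, 2, 2) = 7
C→D→E→F→B: max(7, 3, 2, 4) = 7
Smallest bottleneck: 7.

7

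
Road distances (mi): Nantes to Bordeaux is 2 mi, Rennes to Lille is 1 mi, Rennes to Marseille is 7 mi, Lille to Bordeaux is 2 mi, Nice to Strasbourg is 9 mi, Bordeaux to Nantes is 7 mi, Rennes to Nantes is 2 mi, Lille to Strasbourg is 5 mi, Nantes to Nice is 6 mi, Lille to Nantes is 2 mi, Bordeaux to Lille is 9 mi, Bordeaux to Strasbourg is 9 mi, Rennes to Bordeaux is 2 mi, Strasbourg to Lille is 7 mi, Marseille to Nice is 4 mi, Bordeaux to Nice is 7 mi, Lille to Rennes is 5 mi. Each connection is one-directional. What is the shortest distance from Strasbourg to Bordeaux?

Routes from Strasbourg to Bordeaux:
Strasbourg → Lille → Nantes → Bordeaux: 7 + 2 + 2 = 11
Strasbourg → Lille → Rennes → Nantes → Bordeaux: 7 + 5 + 2 + 2 = 16
Strasbourg → Lille → Rennes → Bordeaux: 7 + 5 + 2 = 14
Strasbourg → Lille → Bordeaux: 7 + 2 = 9
The minimum is 9 mi.

9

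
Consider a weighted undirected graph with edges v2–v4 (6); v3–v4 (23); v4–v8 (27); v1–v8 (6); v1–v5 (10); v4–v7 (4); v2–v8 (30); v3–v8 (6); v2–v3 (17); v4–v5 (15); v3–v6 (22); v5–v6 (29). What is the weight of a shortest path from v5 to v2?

21

Some routes from v5 to v2:
v5 - v1 - v8 - v3 - v4 - v2: 10 + 6 + 6 + 23 + 6 = 51
v5 - v1 - v8 - v4 - v2: 10 + 6 + 27 + 6 = 49
v5 - v1 - v8 - v3 - v2: 10 + 6 + 6 + 17 = 39
v5 - v1 - v8 - v2: 10 + 6 + 30 = 46
v5 - v4 - v3 - v2: 15 + 23 + 17 = 55
v5 - v4 - v2: 15 + 6 = 21
The minimum is 21.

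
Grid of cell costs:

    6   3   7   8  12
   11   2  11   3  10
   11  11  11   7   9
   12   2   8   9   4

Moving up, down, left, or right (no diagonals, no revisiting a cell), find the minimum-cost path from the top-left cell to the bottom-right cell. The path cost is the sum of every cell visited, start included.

Cheapest: (0,0) → (0,1) → (1,1) → (1,2) → (1,3) → (2,3) → (2,4) → (3,4)
  6 + 3 + 2 + 11 + 3 + 7 + 9 + 4 = 45

45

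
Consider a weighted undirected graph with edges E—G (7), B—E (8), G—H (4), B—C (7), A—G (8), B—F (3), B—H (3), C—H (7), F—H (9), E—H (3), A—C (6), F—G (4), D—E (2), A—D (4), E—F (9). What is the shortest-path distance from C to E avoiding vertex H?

Checking several routes:
C → A → D → E: 6 + 4 + 2 = 12
C → B → F → E: 7 + 3 + 9 = 19
C → A → G → E: 6 + 8 + 7 = 21
C → B → F → G → E: 7 + 3 + 4 + 7 = 21
C → B → E: 7 + 8 = 15
C → A → G → F → E: 6 + 8 + 4 + 9 = 27
The minimum is 12.

12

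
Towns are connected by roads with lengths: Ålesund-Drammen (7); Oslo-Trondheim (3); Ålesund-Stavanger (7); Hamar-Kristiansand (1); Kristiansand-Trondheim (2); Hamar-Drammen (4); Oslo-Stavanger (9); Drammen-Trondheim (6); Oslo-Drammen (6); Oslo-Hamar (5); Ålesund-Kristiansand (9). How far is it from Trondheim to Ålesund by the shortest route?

A few of the Trondheim→Ålesund routes:
Trondheim → Drammen → Ålesund: 6 + 7 = 13
Trondheim → Kristiansand → Hamar → Drammen → Ålesund: 2 + 1 + 4 + 7 = 14
Trondheim → Oslo → Hamar → Kristiansand → Ålesund: 3 + 5 + 1 + 9 = 18
Trondheim → Kristiansand → Ålesund: 2 + 9 = 11
Trondheim → Oslo → Drammen → Ålesund: 3 + 6 + 7 = 16
The minimum is 11.

11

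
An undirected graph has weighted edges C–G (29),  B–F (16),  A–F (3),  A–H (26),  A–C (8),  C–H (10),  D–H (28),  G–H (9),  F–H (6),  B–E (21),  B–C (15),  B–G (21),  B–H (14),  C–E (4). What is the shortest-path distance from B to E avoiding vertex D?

19

Comparing a few candidate routes:
B → H → C → E: 14 + 10 + 4 = 28
B → C → E: 15 + 4 = 19
B → F → A → C → E: 16 + 3 + 8 + 4 = 31
B → E: 21
The minimum is 19.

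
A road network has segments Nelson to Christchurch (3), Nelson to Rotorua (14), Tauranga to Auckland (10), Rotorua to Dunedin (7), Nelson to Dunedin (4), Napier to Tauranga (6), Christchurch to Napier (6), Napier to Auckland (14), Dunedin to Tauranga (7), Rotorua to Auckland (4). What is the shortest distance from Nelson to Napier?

Comparing a few candidate routes:
Nelson -> Dunedin -> Tauranga -> Napier: 4 + 7 + 6 = 17
Nelson -> Christchurch -> Napier: 3 + 6 = 9
Nelson -> Dunedin -> Rotorua -> Auckland -> Napier: 4 + 7 + 4 + 14 = 29
Shortest: 9 mi.

9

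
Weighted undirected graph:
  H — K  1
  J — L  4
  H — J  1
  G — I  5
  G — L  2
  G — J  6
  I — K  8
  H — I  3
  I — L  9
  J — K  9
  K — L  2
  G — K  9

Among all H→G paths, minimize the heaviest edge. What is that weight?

2

Comparing a few candidate routes:
H -> K -> L -> G: max(1, 2, 2) = 2
H -> I -> G: max(3, 5) = 5
H -> J -> L -> G: max(1, 4, 2) = 4
Best route has worst link 2.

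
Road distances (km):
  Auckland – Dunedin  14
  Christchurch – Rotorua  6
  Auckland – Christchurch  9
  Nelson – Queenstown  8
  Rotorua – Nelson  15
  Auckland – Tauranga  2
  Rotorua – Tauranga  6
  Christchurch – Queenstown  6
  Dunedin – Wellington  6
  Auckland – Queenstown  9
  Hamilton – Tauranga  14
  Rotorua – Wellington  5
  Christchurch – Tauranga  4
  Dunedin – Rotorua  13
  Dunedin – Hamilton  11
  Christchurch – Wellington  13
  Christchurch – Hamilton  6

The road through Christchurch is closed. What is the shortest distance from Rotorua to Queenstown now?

Some routes from Rotorua to Queenstown avoiding Christchurch:
Rotorua - Wellington - Dunedin - Auckland - Queenstown: 5 + 6 + 14 + 9 = 34
Rotorua - Nelson - Queenstown: 15 + 8 = 23
Rotorua - Tauranga - Auckland - Queenstown: 6 + 2 + 9 = 17
Shortest: 17 km.

17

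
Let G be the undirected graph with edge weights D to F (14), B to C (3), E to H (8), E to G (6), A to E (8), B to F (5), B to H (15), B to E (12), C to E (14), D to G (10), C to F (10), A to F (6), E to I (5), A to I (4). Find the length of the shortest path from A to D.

Checking several routes:
A → F → B → E → G → D: 6 + 5 + 12 + 6 + 10 = 39
A → E → B → F → D: 8 + 12 + 5 + 14 = 39
A → I → E → G → D: 4 + 5 + 6 + 10 = 25
A → E → G → D: 8 + 6 + 10 = 24
A → F → D: 6 + 14 = 20
Shortest: 20.

20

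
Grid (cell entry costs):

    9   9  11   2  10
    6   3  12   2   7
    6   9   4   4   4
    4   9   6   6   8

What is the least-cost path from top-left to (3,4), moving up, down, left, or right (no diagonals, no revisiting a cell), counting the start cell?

Best path: r0c0 -> r1c0 -> r1c1 -> r2c1 -> r2c2 -> r2c3 -> r2c4 -> r3c4
Cost: 9 + 6 + 3 + 9 + 4 + 4 + 4 + 8 = 47

47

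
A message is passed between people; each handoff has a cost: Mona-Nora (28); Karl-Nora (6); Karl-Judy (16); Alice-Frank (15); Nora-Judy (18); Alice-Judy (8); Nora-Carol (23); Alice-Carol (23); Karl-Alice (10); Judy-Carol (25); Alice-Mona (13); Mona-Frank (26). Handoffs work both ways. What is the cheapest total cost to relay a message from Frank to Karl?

Checking several routes:
Frank → Alice → Judy → Karl: 15 + 8 + 16 = 39
Frank → Alice → Karl: 15 + 10 = 25
Frank → Mona → Alice → Karl: 26 + 13 + 10 = 49
Frank → Alice → Judy → Nora → Karl: 15 + 8 + 18 + 6 = 47
The minimum is 25.

25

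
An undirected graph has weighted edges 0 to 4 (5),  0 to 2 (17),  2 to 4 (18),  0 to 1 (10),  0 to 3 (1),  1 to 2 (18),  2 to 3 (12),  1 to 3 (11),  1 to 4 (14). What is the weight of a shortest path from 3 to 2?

12

A few of the 3→2 routes:
3 → 1 → 0 → 2: 11 + 10 + 17 = 38
3 → 0 → 1 → 2: 1 + 10 + 18 = 29
3 → 0 → 4 → 2: 1 + 5 + 18 = 24
3 → 1 → 2: 11 + 18 = 29
3 → 0 → 2: 1 + 17 = 18
3 → 2: 12
The minimum is 12.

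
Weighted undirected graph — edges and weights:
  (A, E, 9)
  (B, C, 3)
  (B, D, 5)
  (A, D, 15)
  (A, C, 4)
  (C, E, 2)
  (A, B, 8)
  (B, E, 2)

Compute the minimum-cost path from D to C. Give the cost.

Some routes from D to C:
D - B - E - A - C: 5 + 2 + 9 + 4 = 20
D - A - C: 15 + 4 = 19
D - B - A - C: 5 + 8 + 4 = 17
D - B - A - E - C: 5 + 8 + 9 + 2 = 24
D - B - C: 5 + 3 = 8
D - B - E - C: 5 + 2 + 2 = 9
Best route has total 8.

8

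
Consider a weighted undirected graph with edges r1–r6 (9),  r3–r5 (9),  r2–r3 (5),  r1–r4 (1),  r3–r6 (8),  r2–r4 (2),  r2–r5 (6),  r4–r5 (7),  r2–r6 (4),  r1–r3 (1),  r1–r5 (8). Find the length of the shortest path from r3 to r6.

Comparing a few candidate routes:
r3 - r1 - r4 - r2 - r6: 1 + 1 + 2 + 4 = 8
r3 - r6: 8
r3 - r2 - r6: 5 + 4 = 9
Best route has total 8.

8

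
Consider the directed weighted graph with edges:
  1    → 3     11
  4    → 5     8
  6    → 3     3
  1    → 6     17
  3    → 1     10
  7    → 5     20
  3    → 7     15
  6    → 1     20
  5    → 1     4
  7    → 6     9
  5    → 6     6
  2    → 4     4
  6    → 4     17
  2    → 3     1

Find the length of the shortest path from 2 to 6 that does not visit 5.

25

Candidate routes:
2→3→1→6: 1 + 10 + 17 = 28
2→3→7→6: 1 + 15 + 9 = 25
The minimum is 25.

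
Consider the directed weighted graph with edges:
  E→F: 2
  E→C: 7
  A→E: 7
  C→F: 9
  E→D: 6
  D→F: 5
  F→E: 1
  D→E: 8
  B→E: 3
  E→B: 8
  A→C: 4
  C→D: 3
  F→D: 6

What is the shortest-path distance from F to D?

6

Routes from F to D:
F - D: 6
F - E - D: 1 + 6 = 7
F - E - C - D: 1 + 7 + 3 = 11
Shortest: 6.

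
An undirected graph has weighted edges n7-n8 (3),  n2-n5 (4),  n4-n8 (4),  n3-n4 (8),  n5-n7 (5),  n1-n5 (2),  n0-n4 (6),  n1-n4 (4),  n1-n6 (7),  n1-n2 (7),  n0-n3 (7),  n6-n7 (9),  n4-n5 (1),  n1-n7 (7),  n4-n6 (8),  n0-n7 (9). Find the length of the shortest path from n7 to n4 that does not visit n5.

7

Some routes from n7 to n4 avoiding n5:
n7 -> n0 -> n4: 9 + 6 = 15
n7 -> n8 -> n4: 3 + 4 = 7
n7 -> n1 -> n4: 7 + 4 = 11
Best route has total 7.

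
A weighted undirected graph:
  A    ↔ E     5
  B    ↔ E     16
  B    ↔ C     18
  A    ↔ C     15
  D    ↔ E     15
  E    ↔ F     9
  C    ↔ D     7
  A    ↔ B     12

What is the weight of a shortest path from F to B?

Paths from F to B:
F → E → D → C → A → B: 9 + 15 + 7 + 15 + 12 = 58
F → E → A → C → B: 9 + 5 + 15 + 18 = 47
F → E → A → B: 9 + 5 + 12 = 26
F → E → D → C → B: 9 + 15 + 7 + 18 = 49
F → E → B: 9 + 16 = 25
The minimum is 25.

25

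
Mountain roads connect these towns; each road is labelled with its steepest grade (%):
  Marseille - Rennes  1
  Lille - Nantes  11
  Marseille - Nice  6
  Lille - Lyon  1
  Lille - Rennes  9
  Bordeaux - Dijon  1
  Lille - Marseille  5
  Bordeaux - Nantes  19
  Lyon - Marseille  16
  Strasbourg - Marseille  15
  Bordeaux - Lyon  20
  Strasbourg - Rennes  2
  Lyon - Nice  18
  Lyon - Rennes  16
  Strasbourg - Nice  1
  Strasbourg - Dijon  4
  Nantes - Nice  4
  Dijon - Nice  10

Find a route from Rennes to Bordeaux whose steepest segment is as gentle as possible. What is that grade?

Comparing a few candidate routes:
Rennes → Marseille → Nice → Strasbourg → Dijon → Bordeaux: max(1, 6, 1, 4, 1) = 6
Rennes → Strasbourg → Nice → Dijon → Bordeaux: max(2, 1, 10, 1) = 10
Rennes → Strasbourg → Dijon → Bordeaux: max(2, 4, 1) = 4
Rennes → Lille → Marseille → Nice → Strasbourg → Dijon → Bordeaux: max(9, 5, 6, 1, 4, 1) = 9
Best route has worst link 4%.

4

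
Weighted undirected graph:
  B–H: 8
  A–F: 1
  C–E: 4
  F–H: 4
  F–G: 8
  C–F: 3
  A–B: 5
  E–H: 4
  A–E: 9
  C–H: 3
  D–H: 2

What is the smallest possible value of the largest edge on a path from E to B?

A few of the E→B routes:
E - H - F - A - B: max(4, 4, 1, 5) = 5
E - H - B: max(4, 8) = 8
E - C - F - H - B: max(4, 3, 4, 8) = 8
E - C - F - A - B: max(4, 3, 1, 5) = 5
E - C - H - F - A - B: max(4, 3, 4, 1, 5) = 5
E - H - C - F - A - B: max(4, 3, 3, 1, 5) = 5
Best route has worst link 5.

5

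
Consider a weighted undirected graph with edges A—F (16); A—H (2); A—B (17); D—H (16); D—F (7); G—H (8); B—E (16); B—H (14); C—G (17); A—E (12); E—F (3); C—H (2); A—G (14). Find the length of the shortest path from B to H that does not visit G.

A few of the B→H routes:
B -> H: 14
B -> A -> H: 17 + 2 = 19
B -> E -> F -> D -> H: 16 + 3 + 7 + 16 = 42
B -> A -> E -> F -> D -> H: 17 + 12 + 3 + 7 + 16 = 55
B -> E -> A -> H: 16 + 12 + 2 = 30
B -> E -> F -> A -> H: 16 + 3 + 16 + 2 = 37
Shortest: 14.

14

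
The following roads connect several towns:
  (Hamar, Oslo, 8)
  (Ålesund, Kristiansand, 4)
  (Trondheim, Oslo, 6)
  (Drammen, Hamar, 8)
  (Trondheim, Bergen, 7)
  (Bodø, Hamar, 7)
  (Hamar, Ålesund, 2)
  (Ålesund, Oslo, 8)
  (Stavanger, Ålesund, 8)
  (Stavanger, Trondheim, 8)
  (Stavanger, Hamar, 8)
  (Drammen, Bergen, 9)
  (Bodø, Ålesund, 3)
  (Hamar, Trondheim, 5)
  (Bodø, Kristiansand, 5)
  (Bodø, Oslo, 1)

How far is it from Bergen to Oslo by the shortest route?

13

Checking several routes:
Bergen → Trondheim → Hamar → Bodø → Oslo: 7 + 5 + 7 + 1 = 20
Bergen → Trondheim → Hamar → Ålesund → Bodø → Oslo: 7 + 5 + 2 + 3 + 1 = 18
Bergen → Trondheim → Oslo: 7 + 6 = 13
Bergen → Trondheim → Hamar → Oslo: 7 + 5 + 8 = 20
The minimum is 13.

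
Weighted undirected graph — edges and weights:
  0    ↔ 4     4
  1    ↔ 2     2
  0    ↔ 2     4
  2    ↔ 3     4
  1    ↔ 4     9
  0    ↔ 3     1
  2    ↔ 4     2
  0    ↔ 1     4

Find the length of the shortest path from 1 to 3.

5

Some routes from 1 to 3:
1→0→2→3: 4 + 4 + 4 = 12
1→2→0→3: 2 + 4 + 1 = 7
1→2→4→0→3: 2 + 2 + 4 + 1 = 9
1→2→3: 2 + 4 = 6
1→0→3: 4 + 1 = 5
The minimum is 5.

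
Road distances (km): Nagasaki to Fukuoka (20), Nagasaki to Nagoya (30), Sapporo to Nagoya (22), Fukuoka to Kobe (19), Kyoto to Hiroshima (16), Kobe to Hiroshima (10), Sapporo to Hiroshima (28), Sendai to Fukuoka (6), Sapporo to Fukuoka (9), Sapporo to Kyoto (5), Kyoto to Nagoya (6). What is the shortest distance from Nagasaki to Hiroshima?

49

A few of the Nagasaki→Hiroshima routes:
Nagasaki -> Fukuoka -> Kobe -> Hiroshima: 20 + 19 + 10 = 49
Nagasaki -> Nagoya -> Kyoto -> Hiroshima: 30 + 6 + 16 = 52
Nagasaki -> Fukuoka -> Sapporo -> Kyoto -> Hiroshima: 20 + 9 + 5 + 16 = 50
Nagasaki -> Nagoya -> Kyoto -> Sapporo -> Hiroshima: 30 + 6 + 5 + 28 = 69
Nagasaki -> Fukuoka -> Sapporo -> Hiroshima: 20 + 9 + 28 = 57
Nagasaki -> Nagoya -> Sapporo -> Kyoto -> Hiroshima: 30 + 22 + 5 + 16 = 73
Shortest: 49 km.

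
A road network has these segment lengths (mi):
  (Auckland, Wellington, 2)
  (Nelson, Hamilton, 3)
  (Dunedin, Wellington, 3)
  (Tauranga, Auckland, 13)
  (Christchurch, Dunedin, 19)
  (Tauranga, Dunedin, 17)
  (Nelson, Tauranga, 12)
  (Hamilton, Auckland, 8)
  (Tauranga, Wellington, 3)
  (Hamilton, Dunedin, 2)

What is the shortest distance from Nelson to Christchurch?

24

Some routes from Nelson to Christchurch:
Nelson→Tauranga→Dunedin→Christchurch: 12 + 17 + 19 = 48
Nelson→Hamilton→Auckland→Wellington→Dunedin→Christchurch: 3 + 8 + 2 + 3 + 19 = 35
Nelson→Hamilton→Dunedin→Christchurch: 3 + 2 + 19 = 24
Nelson→Tauranga→Wellington→Dunedin→Christchurch: 12 + 3 + 3 + 19 = 37
Nelson→Tauranga→Wellington→Auckland→Hamilton→Dunedin→Christchurch: 12 + 3 + 2 + 8 + 2 + 19 = 46
Shortest: 24 mi.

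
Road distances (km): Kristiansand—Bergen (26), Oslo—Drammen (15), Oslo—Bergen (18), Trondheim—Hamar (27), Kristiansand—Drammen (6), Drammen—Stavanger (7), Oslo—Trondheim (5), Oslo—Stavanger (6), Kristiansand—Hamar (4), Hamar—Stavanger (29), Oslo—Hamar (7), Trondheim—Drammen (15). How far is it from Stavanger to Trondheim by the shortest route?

11

Some routes from Stavanger to Trondheim:
Stavanger-Drammen-Kristiansand-Hamar-Oslo-Trondheim: 7 + 6 + 4 + 7 + 5 = 29
Stavanger-Oslo-Trondheim: 6 + 5 = 11
Stavanger-Oslo-Drammen-Trondheim: 6 + 15 + 15 = 36
Stavanger-Drammen-Oslo-Trondheim: 7 + 15 + 5 = 27
Stavanger-Drammen-Trondheim: 7 + 15 = 22
Stavanger-Oslo-Hamar-Kristiansand-Drammen-Trondheim: 6 + 7 + 4 + 6 + 15 = 38
The minimum is 11 km.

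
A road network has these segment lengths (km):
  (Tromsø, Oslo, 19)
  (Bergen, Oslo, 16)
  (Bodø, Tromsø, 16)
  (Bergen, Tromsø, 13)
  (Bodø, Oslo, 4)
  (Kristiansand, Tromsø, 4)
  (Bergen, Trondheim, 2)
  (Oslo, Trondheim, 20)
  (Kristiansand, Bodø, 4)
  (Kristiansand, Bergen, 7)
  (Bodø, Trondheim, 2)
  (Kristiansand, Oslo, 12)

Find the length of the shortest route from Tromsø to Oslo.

Checking several routes:
Tromsø→Kristiansand→Bodø→Oslo: 4 + 4 + 4 = 12
Tromsø→Kristiansand→Bergen→Trondheim→Bodø→Oslo: 4 + 7 + 2 + 2 + 4 = 19
Tromsø→Kristiansand→Oslo: 4 + 12 = 16
Tromsø→Oslo: 19
Best route has total 12 km.

12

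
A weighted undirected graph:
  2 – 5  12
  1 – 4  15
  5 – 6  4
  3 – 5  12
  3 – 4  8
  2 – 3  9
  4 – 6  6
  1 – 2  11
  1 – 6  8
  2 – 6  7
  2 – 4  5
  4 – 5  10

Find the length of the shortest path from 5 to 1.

Checking several routes:
5 -> 6 -> 1: 4 + 8 = 12
5 -> 6 -> 2 -> 1: 4 + 7 + 11 = 22
5 -> 4 -> 1: 10 + 15 = 25
5 -> 2 -> 1: 12 + 11 = 23
5 -> 4 -> 6 -> 1: 10 + 6 + 8 = 24
5 -> 6 -> 4 -> 1: 4 + 6 + 15 = 25
Shortest: 12.

12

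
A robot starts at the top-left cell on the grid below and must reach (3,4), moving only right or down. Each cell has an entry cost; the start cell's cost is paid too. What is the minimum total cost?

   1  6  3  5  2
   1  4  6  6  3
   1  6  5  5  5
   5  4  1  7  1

21

Cheapest: r0c0→r1c0→r2c0→r3c0→r3c1→r3c2→r3c3→r3c4
  1 + 1 + 1 + 5 + 4 + 1 + 7 + 1 = 21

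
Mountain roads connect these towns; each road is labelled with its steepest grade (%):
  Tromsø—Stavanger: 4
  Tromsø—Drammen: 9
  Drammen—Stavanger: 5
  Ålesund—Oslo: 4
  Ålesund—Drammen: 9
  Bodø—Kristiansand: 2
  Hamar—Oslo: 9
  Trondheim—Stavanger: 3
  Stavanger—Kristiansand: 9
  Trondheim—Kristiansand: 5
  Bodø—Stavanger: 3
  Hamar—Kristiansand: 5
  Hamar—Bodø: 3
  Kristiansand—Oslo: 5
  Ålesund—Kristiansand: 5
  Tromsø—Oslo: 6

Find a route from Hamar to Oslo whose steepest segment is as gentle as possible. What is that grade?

Some routes from Hamar to Oslo:
Hamar - Kristiansand - Ålesund - Oslo: max(5, 5, 4) = 5
Hamar - Bodø - Kristiansand - Oslo: max(3, 2, 5) = 5
Hamar - Bodø - Kristiansand - Ålesund - Oslo: max(3, 2, 5, 4) = 5
Hamar - Kristiansand - Oslo: max(5, 5) = 5
Best route has worst link 5%.

5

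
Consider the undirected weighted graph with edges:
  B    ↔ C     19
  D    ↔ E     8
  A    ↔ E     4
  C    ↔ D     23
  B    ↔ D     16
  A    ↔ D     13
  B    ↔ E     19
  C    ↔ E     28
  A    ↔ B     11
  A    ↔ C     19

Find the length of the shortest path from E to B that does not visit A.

Checking several routes:
E→D→B: 8 + 16 = 24
E→B: 19
E→C→B: 28 + 19 = 47
Best route has total 19.

19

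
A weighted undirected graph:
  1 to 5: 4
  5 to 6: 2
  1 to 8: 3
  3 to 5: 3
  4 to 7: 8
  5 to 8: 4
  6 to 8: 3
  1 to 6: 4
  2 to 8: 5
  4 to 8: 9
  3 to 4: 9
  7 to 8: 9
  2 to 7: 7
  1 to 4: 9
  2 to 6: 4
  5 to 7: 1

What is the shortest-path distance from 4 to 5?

9

Some routes from 4 to 5:
4→1→5: 9 + 4 = 13
4→8→6→5: 9 + 3 + 2 = 14
4→3→5: 9 + 3 = 12
4→8→5: 9 + 4 = 13
4→7→5: 8 + 1 = 9
4→1→6→5: 9 + 4 + 2 = 15
Best route has total 9.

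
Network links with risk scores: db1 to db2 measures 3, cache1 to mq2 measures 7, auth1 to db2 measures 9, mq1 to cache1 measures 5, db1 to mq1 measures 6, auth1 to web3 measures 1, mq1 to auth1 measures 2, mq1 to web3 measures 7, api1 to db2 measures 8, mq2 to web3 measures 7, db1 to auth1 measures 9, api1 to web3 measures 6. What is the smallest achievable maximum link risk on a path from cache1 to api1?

6

Some routes from cache1 to api1:
cache1→mq1→web3→api1: max(5, 7, 6) = 7
cache1→mq2→web3→api1: max(7, 7, 6) = 7
cache1→mq1→db1→db2→api1: max(5, 6, 3, 8) = 8
cache1→mq1→auth1→web3→api1: max(5, 2, 1, 6) = 6
The minimum achievable maximum is 6.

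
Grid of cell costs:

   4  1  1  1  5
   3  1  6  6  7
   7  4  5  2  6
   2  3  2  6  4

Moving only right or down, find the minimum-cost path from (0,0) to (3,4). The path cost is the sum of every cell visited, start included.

25

One optimal route is [0,0] → [0,1] → [0,2] → [0,3] → [1,3] → [2,3] → [2,4] → [3,4].
Its cost is 4 + 1 + 1 + 1 + 6 + 2 + 6 + 4 = 25.
(Top row then right column would cost 29.)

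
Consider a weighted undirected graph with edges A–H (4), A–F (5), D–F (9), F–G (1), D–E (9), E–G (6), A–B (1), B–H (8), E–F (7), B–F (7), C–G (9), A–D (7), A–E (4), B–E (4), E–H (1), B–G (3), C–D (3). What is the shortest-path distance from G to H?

A few of the G→H routes:
G - E - H: 6 + 1 = 7
G - B - A - E - H: 3 + 1 + 4 + 1 = 9
G - F - E - H: 1 + 7 + 1 = 9
G - B - A - H: 3 + 1 + 4 = 8
G - F - A - H: 1 + 5 + 4 = 10
G - B - E - H: 3 + 4 + 1 = 8
The minimum is 7.

7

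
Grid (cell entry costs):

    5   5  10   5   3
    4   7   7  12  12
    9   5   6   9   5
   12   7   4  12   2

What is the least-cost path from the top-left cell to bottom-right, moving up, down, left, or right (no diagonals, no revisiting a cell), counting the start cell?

43

One optimal route is [0,0]→[1,0]→[1,1]→[2,1]→[2,2]→[2,3]→[2,4]→[3,4].
Its cost is 5 + 4 + 7 + 5 + 6 + 9 + 5 + 2 = 43.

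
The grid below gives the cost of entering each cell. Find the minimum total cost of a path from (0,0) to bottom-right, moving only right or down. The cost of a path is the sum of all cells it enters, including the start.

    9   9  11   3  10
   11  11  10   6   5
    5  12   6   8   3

46

Cheapest: (0,0)→(0,1)→(0,2)→(0,3)→(1,3)→(1,4)→(2,4)
  9 + 9 + 11 + 3 + 6 + 5 + 3 = 46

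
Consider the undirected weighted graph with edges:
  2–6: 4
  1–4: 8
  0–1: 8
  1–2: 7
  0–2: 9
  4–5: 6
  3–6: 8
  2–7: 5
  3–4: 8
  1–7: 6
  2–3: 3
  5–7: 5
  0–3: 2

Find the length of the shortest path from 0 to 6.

Some routes from 0 to 6:
0-3-2-6: 2 + 3 + 4 = 9
0-3-6: 2 + 8 = 10
0-2-6: 9 + 4 = 13
Best route has total 9.

9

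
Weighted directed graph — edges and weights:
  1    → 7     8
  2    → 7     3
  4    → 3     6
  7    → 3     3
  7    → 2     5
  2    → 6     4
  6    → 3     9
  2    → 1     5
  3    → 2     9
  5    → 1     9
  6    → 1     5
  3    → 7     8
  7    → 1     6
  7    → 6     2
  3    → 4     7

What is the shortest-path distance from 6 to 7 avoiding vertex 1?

17

Candidate routes:
6-3-7: 9 + 8 = 17
6-3-2-7: 9 + 9 + 3 = 21
Shortest: 17.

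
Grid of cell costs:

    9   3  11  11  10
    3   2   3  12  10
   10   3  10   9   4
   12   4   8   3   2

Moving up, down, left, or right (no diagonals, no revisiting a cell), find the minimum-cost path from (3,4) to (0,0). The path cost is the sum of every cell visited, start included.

Take [3,4] [3,3] [3,2] [3,1] [2,1] [1,1] [0,1] [0,0] for a total of 2 + 3 + 8 + 4 + 3 + 2 + 3 + 9 = 34.

34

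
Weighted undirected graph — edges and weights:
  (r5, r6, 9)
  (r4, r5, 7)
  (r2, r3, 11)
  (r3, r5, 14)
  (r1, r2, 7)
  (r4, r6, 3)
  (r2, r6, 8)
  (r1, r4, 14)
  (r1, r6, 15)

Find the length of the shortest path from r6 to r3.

A few of the r6→r3 routes:
r6 → r4 → r5 → r3: 3 + 7 + 14 = 24
r6 → r5 → r3: 9 + 14 = 23
r6 → r1 → r2 → r3: 15 + 7 + 11 = 33
r6 → r2 → r3: 8 + 11 = 19
The minimum is 19.

19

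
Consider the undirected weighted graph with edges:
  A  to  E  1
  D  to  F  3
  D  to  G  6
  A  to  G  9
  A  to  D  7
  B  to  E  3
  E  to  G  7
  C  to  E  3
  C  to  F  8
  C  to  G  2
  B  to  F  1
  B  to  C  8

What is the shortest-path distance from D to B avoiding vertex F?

A few of the D→B routes:
D -> G -> C -> B: 6 + 2 + 8 = 16
D -> G -> C -> E -> B: 6 + 2 + 3 + 3 = 14
D -> A -> E -> B: 7 + 1 + 3 = 11
Best route has total 11.

11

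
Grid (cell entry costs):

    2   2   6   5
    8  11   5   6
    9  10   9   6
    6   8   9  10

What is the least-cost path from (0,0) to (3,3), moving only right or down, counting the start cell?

37

One optimal route is r0c0 r0c1 r0c2 r0c3 r1c3 r2c3 r3c3.
Its cost is 2 + 2 + 6 + 5 + 6 + 6 + 10 = 37.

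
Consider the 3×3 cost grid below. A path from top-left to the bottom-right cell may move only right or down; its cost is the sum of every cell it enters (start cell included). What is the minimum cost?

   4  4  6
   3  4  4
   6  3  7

21

One optimal route is [0,0] -> [1,0] -> [1,1] -> [2,1] -> [2,2].
Its cost is 4 + 3 + 4 + 3 + 7 = 21.
For comparison, the top-then-right route costs 25.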